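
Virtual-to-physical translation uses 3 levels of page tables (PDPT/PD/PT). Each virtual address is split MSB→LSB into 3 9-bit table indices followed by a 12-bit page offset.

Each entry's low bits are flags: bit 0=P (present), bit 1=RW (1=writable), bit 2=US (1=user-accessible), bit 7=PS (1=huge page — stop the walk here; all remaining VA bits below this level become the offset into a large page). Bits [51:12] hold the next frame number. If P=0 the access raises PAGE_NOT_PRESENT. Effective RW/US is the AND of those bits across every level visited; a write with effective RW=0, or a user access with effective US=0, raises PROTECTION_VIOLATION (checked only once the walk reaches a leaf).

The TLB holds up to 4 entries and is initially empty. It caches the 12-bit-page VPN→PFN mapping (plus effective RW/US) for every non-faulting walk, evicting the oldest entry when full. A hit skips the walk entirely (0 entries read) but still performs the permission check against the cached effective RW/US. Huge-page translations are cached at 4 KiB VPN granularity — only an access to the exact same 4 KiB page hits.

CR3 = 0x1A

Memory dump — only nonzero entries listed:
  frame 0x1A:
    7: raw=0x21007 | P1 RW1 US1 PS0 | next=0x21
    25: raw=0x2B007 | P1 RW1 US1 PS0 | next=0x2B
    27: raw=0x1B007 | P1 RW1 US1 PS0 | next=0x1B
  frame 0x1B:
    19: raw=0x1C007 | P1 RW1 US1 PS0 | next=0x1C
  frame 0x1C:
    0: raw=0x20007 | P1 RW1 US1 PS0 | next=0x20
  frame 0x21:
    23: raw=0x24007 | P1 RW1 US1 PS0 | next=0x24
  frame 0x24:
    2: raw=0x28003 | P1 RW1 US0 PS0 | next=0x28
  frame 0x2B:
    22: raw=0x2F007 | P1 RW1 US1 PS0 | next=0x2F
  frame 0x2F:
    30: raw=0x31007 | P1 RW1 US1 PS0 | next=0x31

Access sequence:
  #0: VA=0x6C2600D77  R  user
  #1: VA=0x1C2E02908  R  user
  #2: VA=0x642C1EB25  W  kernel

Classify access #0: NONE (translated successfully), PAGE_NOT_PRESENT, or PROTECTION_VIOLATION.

Per-access translation:
#0 VA=0x6C2600D77 (r,user):
  [0] read 0x1A idx=27: raw=0x1B007 flags P=1 W=1 U=1 S=0
  [1] read 0x1B idx=19: raw=0x1C007 flags P=1 W=1 U=1 S=0
  [2] read 0x1C idx=0: raw=0x20007 flags P=1 W=1 U=1 S=0
  → PA=0x20D77  (3 entries read)
#1 VA=0x1C2E02908 (r,user):
  [0] read 0x1A idx=7: raw=0x21007 flags P=1 W=1 U=1 S=0
  [1] read 0x21 idx=23: raw=0x24007 flags P=1 W=1 U=1 S=0
  [2] read 0x24 idx=2: raw=0x28003 flags P=1 W=1 U=0 S=0
  ⇒ fault: PROTECTION_VIOLATION  — 3 lookups
#2 VA=0x642C1EB25 (w,kernel):
  [0] read 0x1A idx=25: raw=0x2B007 flags P=1 W=1 U=1 S=0
  [1] read 0x2B idx=22: raw=0x2F007 flags P=1 W=1 U=1 S=0
  [2] read 0x2F idx=30: raw=0x31007 flags P=1 W=1 U=1 S=0
  → PA=0x31B25  (3 entries read)

Access #0 fault: NONE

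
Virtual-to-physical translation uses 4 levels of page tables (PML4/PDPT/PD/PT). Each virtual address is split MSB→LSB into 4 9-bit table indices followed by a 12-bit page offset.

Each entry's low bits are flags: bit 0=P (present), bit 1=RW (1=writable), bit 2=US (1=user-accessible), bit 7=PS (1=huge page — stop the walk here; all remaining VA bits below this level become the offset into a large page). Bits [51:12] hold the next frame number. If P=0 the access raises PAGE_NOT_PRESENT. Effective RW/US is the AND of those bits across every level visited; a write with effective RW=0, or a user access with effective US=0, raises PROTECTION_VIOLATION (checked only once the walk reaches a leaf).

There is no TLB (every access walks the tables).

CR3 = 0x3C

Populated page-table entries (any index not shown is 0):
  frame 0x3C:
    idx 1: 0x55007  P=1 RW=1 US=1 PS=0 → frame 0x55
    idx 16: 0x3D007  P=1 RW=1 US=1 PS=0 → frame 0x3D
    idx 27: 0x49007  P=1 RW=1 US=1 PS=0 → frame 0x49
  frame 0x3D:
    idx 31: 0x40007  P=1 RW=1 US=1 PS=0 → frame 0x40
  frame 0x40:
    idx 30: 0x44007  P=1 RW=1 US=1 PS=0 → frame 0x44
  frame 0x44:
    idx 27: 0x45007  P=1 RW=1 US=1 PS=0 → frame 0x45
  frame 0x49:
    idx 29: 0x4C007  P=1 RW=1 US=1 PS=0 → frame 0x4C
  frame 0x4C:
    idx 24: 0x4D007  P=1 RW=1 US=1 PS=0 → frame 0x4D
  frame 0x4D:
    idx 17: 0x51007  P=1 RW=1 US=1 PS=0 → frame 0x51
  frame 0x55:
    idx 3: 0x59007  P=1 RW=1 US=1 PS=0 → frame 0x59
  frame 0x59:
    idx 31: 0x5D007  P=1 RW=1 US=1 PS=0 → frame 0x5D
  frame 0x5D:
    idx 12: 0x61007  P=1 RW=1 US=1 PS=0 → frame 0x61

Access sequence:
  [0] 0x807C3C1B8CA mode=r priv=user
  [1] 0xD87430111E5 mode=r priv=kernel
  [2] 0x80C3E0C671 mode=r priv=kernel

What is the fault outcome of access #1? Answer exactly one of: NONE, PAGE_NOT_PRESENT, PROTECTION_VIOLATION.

Walk each access:
#0 VA=0x807C3C1B8CA (r,user):
  [0] read 0x3C idx=16: raw=0x3D007 flags P=1 W=1 U=1 S=0
  [1] read 0x3D idx=31: raw=0x40007 flags P=1 W=1 U=1 S=0
  [2] read 0x40 idx=30: raw=0x44007 flags P=1 W=1 U=1 S=0
  [3] read 0x44 idx=27: raw=0x45007 flags P=1 W=1 U=1 S=0
  → PA=0x458CA  (4 entries read)
#1 VA=0xD87430111E5 (r,kernel):
  [0] read 0x3C idx=27: raw=0x49007 flags P=1 W=1 U=1 S=0
  [1] read 0x49 idx=29: raw=0x4C007 flags P=1 W=1 U=1 S=0
  [2] read 0x4C idx=24: raw=0x4D007 flags P=1 W=1 U=1 S=0
  [3] read 0x4D idx=17: raw=0x51007 flags P=1 W=1 U=1 S=0
  → PA=0x511E5  (4 entries read)
#2 VA=0x80C3E0C671 (r,kernel):
  [0] read 0x3C idx=1: raw=0x55007 flags P=1 W=1 U=1 S=0
  [1] read 0x55 idx=3: raw=0x59007 flags P=1 W=1 U=1 S=0
  [2] read 0x59 idx=31: raw=0x5D007 flags P=1 W=1 U=1 S=0
  [3] read 0x5D idx=12: raw=0x61007 flags P=1 W=1 U=1 S=0
  → PA=0x61671  (4 entries read)

Access #1 fault: NONE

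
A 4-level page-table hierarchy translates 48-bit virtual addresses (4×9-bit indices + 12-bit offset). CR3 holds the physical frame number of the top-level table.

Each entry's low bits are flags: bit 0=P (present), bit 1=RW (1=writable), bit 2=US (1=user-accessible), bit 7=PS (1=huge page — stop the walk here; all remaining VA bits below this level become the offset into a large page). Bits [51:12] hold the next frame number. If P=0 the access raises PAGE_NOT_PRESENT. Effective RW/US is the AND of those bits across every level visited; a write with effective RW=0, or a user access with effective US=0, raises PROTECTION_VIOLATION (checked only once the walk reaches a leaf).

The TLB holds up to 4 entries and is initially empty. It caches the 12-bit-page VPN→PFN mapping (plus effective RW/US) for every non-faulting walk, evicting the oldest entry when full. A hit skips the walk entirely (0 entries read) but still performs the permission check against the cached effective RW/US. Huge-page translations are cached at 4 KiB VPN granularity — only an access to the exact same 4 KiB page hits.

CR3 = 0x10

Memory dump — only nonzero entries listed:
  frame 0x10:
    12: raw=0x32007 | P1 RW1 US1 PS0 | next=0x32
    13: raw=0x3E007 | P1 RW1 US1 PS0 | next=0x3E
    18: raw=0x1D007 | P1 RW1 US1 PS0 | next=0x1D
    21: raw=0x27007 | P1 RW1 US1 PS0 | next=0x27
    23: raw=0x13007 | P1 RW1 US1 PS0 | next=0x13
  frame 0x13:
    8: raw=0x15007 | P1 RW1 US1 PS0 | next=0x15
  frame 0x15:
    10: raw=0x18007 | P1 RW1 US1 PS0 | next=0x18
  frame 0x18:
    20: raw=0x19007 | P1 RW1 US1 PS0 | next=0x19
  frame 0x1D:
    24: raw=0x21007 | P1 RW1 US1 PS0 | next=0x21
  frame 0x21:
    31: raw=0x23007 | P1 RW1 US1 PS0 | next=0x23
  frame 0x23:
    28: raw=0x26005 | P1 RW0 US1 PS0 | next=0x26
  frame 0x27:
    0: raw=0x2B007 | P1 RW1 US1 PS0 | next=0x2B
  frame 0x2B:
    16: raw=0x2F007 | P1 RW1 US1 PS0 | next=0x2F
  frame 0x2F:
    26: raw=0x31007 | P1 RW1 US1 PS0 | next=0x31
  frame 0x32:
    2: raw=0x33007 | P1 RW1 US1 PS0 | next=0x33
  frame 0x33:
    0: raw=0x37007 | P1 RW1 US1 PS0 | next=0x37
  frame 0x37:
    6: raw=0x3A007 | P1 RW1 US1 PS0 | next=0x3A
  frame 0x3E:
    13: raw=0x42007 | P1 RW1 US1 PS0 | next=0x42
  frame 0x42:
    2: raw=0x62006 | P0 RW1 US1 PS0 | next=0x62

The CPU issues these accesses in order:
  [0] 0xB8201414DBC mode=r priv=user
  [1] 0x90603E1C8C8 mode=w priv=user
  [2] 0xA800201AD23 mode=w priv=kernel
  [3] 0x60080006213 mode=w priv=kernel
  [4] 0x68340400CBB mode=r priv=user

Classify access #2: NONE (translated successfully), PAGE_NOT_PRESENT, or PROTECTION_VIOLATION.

Per-access translation:
#0 VA=0xB8201414DBC (r,user):
  lvl0: tbl 0x10, slot 23 ⇒ 0x13007 (P1/RW1/US1/PS0)
  lvl1: tbl 0x13, slot 8 ⇒ 0x15007 (P1/RW1/US1/PS0)
  lvl2: tbl 0x15, slot 10 ⇒ 0x18007 (P1/RW1/US1/PS0)
  lvl3: tbl 0x18, slot 20 ⇒ 0x19007 (P1/RW1/US1/PS0)
  ⇒ phys 0x19DBC  [4 reads]
#1 VA=0x90603E1C8C8 (w,user):
  lvl0: tbl 0x10, slot 18 ⇒ 0x1D007 (P1/RW1/US1/PS0)
  lvl1: tbl 0x1D, slot 24 ⇒ 0x21007 (P1/RW1/US1/PS0)
  lvl2: tbl 0x21, slot 31 ⇒ 0x23007 (P1/RW1/US1/PS0)
  lvl3: tbl 0x23, slot 28 ⇒ 0x26005 (P1/RW0/US1/PS0)
  ⇒ fault: PROTECTION_VIOLATION  — 4 lookups
#2 VA=0xA800201AD23 (w,kernel):
  lvl0: tbl 0x10, slot 21 ⇒ 0x27007 (P1/RW1/US1/PS0)
  lvl1: tbl 0x27, slot 0 ⇒ 0x2B007 (P1/RW1/US1/PS0)
  lvl2: tbl 0x2B, slot 16 ⇒ 0x2F007 (P1/RW1/US1/PS0)
  lvl3: tbl 0x2F, slot 26 ⇒ 0x31007 (P1/RW1/US1/PS0)
  ⇒ phys 0x31D23  [4 reads]
#3 VA=0x60080006213 (w,kernel):
  lvl0: tbl 0x10, slot 12 ⇒ 0x32007 (P1/RW1/US1/PS0)
  lvl1: tbl 0x32, slot 2 ⇒ 0x33007 (P1/RW1/US1/PS0)
  lvl2: tbl 0x33, slot 0 ⇒ 0x37007 (P1/RW1/US1/PS0)
  lvl3: tbl 0x37, slot 6 ⇒ 0x3A007 (P1/RW1/US1/PS0)
  ⇒ phys 0x3A213  [4 reads]
#4 VA=0x68340400CBB (r,user):
  lvl0: tbl 0x10, slot 13 ⇒ 0x3E007 (P1/RW1/US1/PS0)
  lvl1: tbl 0x3E, slot 13 ⇒ 0x42007 (P1/RW1/US1/PS0)
  lvl2: tbl 0x42, slot 2 ⇒ 0x62006 (P0/RW1/US1/PS0)
  ⇒ fault: PAGE_NOT_PRESENT  — 3 lookups

Access #2 fault: NONE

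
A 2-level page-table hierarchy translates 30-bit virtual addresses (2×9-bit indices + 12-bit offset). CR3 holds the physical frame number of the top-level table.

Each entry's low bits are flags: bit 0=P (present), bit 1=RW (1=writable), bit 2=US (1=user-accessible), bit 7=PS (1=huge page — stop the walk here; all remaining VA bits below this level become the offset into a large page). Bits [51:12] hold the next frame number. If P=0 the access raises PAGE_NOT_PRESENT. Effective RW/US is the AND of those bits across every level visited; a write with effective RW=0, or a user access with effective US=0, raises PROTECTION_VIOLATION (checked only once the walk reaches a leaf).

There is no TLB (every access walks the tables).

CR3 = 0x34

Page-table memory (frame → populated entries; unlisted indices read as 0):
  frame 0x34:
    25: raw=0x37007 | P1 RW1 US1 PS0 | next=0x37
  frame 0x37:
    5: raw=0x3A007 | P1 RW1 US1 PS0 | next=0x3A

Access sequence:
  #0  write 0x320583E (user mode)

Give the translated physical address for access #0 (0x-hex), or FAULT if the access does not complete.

Walk each access:
#0 VA=0x320583E (w,user):
  L0 @0x34[25] → 0x37007  P=1,RW=1,US=1,PS=0
  L1 @0x37[5] → 0x3A007  P=1,RW=1,US=1,PS=0
  → PA=0x3A83E  (2 entries read)

Access #0 PA: 0x3A83E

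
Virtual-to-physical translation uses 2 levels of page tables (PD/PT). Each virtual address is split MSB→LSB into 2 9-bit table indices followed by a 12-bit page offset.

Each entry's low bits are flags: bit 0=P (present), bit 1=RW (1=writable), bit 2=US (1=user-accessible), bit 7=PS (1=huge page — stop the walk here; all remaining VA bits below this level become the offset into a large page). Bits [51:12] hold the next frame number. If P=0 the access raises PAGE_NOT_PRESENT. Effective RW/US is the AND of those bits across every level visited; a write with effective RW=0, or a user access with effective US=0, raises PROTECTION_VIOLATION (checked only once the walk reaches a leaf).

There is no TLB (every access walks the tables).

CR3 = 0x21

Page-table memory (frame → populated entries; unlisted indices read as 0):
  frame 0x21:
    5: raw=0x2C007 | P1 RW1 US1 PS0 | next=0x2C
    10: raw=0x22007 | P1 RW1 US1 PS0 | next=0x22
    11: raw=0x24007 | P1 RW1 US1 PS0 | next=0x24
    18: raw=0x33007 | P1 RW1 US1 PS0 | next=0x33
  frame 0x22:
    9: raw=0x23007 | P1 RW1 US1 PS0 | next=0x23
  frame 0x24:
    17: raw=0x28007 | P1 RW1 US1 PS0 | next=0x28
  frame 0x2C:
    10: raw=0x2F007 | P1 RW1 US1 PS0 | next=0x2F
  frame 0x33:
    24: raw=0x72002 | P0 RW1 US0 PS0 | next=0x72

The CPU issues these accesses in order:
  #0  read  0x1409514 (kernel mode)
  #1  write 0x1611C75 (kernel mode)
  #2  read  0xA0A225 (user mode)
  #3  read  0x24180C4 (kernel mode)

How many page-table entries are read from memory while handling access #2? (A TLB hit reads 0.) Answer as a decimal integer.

Walk each access:
#0 VA=0x1409514 (r,kernel):
  [0] read 0x21 idx=10: raw=0x22007 flags P=1 W=1 U=1 S=0
  [1] read 0x22 idx=9: raw=0x23007 flags P=1 W=1 U=1 S=0
  → PA=0x23514  (2 entries read)
#1 VA=0x1611C75 (w,kernel):
  [0] read 0x21 idx=11: raw=0x24007 flags P=1 W=1 U=1 S=0
  [1] read 0x24 idx=17: raw=0x28007 flags P=1 W=1 U=1 S=0
  → PA=0x28C75  (2 entries read)
#2 VA=0xA0A225 (r,user):
  [0] read 0x21 idx=5: raw=0x2C007 flags P=1 W=1 U=1 S=0
  [1] read 0x2C idx=10: raw=0x2F007 flags P=1 W=1 U=1 S=0
  → PA=0x2F225  (2 entries read)
#3 VA=0x24180C4 (r,kernel):
  [0] read 0x21 idx=18: raw=0x33007 flags P=1 W=1 U=1 S=0
  [1] read 0x33 idx=24: raw=0x72002 flags P=0 W=1 U=0 S=0
  → PAGE_NOT_PRESENT  (2 entries read)

Entries read for #2: 2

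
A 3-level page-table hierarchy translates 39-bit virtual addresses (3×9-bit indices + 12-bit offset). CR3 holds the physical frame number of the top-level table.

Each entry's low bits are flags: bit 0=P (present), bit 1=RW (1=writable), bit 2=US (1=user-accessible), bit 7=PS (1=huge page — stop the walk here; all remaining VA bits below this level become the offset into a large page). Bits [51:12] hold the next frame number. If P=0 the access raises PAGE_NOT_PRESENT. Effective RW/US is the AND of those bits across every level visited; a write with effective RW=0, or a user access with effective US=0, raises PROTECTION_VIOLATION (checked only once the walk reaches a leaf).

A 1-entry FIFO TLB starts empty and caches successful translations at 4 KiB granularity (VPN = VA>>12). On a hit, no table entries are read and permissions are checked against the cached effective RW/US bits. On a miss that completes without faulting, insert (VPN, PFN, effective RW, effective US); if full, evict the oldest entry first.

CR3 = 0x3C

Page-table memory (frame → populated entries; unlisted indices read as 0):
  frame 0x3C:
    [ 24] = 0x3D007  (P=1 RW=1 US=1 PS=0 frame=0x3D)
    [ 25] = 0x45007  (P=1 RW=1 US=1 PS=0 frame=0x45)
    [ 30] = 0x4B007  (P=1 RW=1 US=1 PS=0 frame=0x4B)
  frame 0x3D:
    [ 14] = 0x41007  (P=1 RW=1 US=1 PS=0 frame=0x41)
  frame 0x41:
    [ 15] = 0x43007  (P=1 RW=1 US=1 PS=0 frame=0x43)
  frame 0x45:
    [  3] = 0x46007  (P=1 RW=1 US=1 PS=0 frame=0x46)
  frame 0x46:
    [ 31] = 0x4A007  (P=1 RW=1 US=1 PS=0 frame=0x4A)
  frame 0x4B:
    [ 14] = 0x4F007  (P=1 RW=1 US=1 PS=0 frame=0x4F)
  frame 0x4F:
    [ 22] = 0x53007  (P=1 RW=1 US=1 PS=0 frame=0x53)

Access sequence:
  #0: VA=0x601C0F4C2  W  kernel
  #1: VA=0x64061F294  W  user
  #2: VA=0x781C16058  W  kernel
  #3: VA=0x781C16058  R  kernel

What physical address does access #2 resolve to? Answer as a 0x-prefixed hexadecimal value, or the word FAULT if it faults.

Walk each access:
#0 VA=0x601C0F4C2 (w,kernel):
  L0 @0x3C[24] → 0x3D007  P=1,RW=1,US=1,PS=0
  L1 @0x3D[14] → 0x41007  P=1,RW=1,US=1,PS=0
  L2 @0x41[15] → 0x43007  P=1,RW=1,US=1,PS=0
  ⇒ phys 0x434C2  [3 reads]
#1 VA=0x64061F294 (w,user):
  L0 @0x3C[25] → 0x45007  P=1,RW=1,US=1,PS=0
  L1 @0x45[3] → 0x46007  P=1,RW=1,US=1,PS=0
  L2 @0x46[31] → 0x4A007  P=1,RW=1,US=1,PS=0
  ⇒ phys 0x4A294  [3 reads]
#2 VA=0x781C16058 (w,kernel):
  L0 @0x3C[30] → 0x4B007  P=1,RW=1,US=1,PS=0
  L1 @0x4B[14] → 0x4F007  P=1,RW=1,US=1,PS=0
  L2 @0x4F[22] → 0x53007  P=1,RW=1,US=1,PS=0
  ⇒ phys 0x53058  [3 reads]
#3 VA=0x781C16058 (r,kernel):
  TLB hit vpn=0x781C16 → PA=0x53058

Access #2 PA: 0x53058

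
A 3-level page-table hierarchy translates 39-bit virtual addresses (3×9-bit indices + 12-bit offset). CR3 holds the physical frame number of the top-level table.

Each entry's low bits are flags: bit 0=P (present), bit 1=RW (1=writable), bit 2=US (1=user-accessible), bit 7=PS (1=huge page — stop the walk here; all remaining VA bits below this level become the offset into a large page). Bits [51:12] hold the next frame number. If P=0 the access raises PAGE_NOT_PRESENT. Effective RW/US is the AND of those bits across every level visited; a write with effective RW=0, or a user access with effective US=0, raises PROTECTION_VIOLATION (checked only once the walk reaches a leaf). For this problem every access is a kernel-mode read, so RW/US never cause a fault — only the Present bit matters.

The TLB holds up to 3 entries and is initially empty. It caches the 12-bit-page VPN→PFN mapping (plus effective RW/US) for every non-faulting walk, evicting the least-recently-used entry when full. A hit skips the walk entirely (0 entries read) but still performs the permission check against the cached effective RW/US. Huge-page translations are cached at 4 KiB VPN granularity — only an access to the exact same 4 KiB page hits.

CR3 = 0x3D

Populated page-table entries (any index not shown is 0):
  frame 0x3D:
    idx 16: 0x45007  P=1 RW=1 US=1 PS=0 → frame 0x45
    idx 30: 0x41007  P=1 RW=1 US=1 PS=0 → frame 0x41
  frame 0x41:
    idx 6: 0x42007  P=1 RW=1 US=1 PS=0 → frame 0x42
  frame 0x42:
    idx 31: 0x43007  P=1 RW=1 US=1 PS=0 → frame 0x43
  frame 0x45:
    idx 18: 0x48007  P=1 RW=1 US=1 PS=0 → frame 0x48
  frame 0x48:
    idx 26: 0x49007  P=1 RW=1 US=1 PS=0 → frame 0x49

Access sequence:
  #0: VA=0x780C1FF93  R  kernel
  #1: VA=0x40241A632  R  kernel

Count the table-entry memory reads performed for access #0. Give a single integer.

Walk each access:
#0 VA=0x780C1FF93 (r,kernel):
  [0] read 0x3D idx=30: raw=0x41007 flags P=1 W=1 U=1 S=0
  [1] read 0x41 idx=6: raw=0x42007 flags P=1 W=1 U=1 S=0
  [2] read 0x42 idx=31: raw=0x43007 flags P=1 W=1 U=1 S=0
  ⇒ phys 0x43F93  [3 reads]
#1 VA=0x40241A632 (r,kernel):
  [0] read 0x3D idx=16: raw=0x45007 flags P=1 W=1 U=1 S=0
  [1] read 0x45 idx=18: raw=0x48007 flags P=1 W=1 U=1 S=0
  [2] read 0x48 idx=26: raw=0x49007 flags P=1 W=1 U=1 S=0
  ⇒ phys 0x49632  [3 reads]

Entries read for #0: 3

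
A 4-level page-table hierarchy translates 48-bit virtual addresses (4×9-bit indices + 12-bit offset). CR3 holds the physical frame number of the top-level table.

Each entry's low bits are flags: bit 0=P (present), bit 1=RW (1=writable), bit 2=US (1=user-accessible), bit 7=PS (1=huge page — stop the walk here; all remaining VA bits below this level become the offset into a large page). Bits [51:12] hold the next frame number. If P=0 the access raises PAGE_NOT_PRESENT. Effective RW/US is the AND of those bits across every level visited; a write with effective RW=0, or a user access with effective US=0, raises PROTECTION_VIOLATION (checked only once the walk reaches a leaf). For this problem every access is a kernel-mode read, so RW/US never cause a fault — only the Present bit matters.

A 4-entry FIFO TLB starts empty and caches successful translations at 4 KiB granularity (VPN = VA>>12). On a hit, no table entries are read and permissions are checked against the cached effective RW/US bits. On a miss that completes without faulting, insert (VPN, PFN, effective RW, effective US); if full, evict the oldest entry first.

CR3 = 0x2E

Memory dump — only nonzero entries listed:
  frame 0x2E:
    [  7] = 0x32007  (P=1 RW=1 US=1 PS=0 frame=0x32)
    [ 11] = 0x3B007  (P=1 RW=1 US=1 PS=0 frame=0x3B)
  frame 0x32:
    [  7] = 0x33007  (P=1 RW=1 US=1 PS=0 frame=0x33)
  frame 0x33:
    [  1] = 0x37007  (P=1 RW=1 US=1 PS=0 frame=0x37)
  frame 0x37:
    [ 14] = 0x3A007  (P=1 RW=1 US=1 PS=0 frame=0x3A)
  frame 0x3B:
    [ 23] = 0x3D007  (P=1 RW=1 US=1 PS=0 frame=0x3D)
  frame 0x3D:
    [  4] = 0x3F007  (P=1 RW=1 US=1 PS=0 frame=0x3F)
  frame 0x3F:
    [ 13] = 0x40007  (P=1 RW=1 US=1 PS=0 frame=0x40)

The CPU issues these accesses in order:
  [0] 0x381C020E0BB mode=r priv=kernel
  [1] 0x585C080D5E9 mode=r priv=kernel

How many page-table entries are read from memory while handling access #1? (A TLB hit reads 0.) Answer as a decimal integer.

Trace:
#0 VA=0x381C020E0BB (r,kernel):
  lvl0: tbl 0x2E, slot 7 ⇒ 0x32007 (P1/RW1/US1/PS0)
  lvl1: tbl 0x32, slot 7 ⇒ 0x33007 (P1/RW1/US1/PS0)
  lvl2: tbl 0x33, slot 1 ⇒ 0x37007 (P1/RW1/US1/PS0)
  lvl3: tbl 0x37, slot 14 ⇒ 0x3A007 (P1/RW1/US1/PS0)
  → PA=0x3A0BB  (4 entries read)
#1 VA=0x585C080D5E9 (r,kernel):
  lvl0: tbl 0x2E, slot 11 ⇒ 0x3B007 (P1/RW1/US1/PS0)
  lvl1: tbl 0x3B, slot 23 ⇒ 0x3D007 (P1/RW1/US1/PS0)
  lvl2: tbl 0x3D, slot 4 ⇒ 0x3F007 (P1/RW1/US1/PS0)
  lvl3: tbl 0x3F, slot 13 ⇒ 0x40007 (P1/RW1/US1/PS0)
  → PA=0x405E9  (4 entries read)

Entries read for #1: 4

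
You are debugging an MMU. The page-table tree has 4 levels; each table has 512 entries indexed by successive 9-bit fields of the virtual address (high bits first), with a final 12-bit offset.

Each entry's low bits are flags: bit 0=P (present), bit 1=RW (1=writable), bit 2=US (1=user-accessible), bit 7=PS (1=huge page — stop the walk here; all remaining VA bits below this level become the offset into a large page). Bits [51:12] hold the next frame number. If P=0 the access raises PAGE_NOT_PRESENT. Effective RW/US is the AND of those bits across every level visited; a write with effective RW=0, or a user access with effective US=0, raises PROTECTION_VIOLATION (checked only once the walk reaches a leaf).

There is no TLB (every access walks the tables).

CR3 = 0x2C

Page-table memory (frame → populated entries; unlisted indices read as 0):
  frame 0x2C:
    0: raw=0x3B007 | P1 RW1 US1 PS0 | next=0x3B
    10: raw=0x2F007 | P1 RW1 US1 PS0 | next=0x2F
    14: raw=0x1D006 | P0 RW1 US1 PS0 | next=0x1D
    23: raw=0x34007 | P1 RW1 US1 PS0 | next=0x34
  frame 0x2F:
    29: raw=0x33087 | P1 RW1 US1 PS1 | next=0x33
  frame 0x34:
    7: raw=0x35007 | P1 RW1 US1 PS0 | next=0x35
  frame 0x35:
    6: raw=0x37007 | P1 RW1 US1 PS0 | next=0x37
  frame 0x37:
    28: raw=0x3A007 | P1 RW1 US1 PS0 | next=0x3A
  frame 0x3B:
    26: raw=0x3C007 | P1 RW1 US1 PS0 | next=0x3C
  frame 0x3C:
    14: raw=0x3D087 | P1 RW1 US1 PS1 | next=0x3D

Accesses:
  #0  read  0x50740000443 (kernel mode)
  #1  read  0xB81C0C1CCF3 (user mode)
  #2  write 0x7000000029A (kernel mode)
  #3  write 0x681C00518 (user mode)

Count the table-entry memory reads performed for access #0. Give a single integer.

Trace:
#0 VA=0x50740000443 (r,kernel):
  lvl0: tbl 0x2C, slot 10 ⇒ 0x2F007 (P1/RW1/US1/PS0)
  lvl1: tbl 0x2F, slot 29 ⇒ 0x33087 (P1/RW1/US1/PS1)
  → PA=0x33443 (huge @L1)  (2 entries read)
#1 VA=0xB81C0C1CCF3 (r,user):
  lvl0: tbl 0x2C, slot 23 ⇒ 0x34007 (P1/RW1/US1/PS0)
  lvl1: tbl 0x34, slot 7 ⇒ 0x35007 (P1/RW1/US1/PS0)
  lvl2: tbl 0x35, slot 6 ⇒ 0x37007 (P1/RW1/US1/PS0)
  lvl3: tbl 0x37, slot 28 ⇒ 0x3A007 (P1/RW1/US1/PS0)
  → PA=0x3ACF3  (4 entries read)
#2 VA=0x7000000029A (w,kernel):
  lvl0: tbl 0x2C, slot 14 ⇒ 0x1D006 (P0/RW1/US1/PS0)
  ⇒ fault: PAGE_NOT_PRESENT  — 1 lookups
#3 VA=0x681C00518 (w,user):
  lvl0: tbl 0x2C, slot 0 ⇒ 0x3B007 (P1/RW1/US1/PS0)
  lvl1: tbl 0x3B, slot 26 ⇒ 0x3C007 (P1/RW1/US1/PS0)
  lvl2: tbl 0x3C, slot 14 ⇒ 0x3D087 (P1/RW1/US1/PS1)
  → PA=0x3D518 (huge @L2)  (3 entries read)

Entries read for #0: 2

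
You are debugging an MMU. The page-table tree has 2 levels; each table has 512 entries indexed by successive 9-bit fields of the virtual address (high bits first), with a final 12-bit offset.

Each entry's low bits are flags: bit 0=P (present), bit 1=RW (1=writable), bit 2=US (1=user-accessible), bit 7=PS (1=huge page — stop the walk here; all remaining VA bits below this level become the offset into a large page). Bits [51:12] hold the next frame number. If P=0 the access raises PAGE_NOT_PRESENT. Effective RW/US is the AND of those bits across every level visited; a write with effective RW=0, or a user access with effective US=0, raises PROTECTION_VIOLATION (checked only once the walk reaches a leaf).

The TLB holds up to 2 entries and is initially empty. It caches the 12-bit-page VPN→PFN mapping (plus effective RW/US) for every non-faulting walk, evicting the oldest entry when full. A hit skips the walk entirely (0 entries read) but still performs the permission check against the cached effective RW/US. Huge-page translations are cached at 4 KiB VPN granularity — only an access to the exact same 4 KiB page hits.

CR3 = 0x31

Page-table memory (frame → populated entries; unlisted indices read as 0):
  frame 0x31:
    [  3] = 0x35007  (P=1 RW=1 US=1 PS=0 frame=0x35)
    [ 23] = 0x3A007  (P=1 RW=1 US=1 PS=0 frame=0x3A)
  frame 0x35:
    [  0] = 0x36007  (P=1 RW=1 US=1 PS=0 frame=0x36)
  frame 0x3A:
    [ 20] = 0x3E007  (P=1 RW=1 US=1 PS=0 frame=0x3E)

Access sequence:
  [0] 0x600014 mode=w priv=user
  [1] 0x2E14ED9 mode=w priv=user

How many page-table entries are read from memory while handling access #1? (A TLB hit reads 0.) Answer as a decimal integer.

Trace:
#0 VA=0x600014 (w,user):
  L0 @0x31[3] → 0x35007  P=1,RW=1,US=1,PS=0
  L1 @0x35[0] → 0x36007  P=1,RW=1,US=1,PS=0
  ✓ 0x36014  — 2 lookups
#1 VA=0x2E14ED9 (w,user):
  L0 @0x31[23] → 0x3A007  P=1,RW=1,US=1,PS=0
  L1 @0x3A[20] → 0x3E007  P=1,RW=1,US=1,PS=0
  ✓ 0x3EED9  — 2 lookups

Entries read for #1: 2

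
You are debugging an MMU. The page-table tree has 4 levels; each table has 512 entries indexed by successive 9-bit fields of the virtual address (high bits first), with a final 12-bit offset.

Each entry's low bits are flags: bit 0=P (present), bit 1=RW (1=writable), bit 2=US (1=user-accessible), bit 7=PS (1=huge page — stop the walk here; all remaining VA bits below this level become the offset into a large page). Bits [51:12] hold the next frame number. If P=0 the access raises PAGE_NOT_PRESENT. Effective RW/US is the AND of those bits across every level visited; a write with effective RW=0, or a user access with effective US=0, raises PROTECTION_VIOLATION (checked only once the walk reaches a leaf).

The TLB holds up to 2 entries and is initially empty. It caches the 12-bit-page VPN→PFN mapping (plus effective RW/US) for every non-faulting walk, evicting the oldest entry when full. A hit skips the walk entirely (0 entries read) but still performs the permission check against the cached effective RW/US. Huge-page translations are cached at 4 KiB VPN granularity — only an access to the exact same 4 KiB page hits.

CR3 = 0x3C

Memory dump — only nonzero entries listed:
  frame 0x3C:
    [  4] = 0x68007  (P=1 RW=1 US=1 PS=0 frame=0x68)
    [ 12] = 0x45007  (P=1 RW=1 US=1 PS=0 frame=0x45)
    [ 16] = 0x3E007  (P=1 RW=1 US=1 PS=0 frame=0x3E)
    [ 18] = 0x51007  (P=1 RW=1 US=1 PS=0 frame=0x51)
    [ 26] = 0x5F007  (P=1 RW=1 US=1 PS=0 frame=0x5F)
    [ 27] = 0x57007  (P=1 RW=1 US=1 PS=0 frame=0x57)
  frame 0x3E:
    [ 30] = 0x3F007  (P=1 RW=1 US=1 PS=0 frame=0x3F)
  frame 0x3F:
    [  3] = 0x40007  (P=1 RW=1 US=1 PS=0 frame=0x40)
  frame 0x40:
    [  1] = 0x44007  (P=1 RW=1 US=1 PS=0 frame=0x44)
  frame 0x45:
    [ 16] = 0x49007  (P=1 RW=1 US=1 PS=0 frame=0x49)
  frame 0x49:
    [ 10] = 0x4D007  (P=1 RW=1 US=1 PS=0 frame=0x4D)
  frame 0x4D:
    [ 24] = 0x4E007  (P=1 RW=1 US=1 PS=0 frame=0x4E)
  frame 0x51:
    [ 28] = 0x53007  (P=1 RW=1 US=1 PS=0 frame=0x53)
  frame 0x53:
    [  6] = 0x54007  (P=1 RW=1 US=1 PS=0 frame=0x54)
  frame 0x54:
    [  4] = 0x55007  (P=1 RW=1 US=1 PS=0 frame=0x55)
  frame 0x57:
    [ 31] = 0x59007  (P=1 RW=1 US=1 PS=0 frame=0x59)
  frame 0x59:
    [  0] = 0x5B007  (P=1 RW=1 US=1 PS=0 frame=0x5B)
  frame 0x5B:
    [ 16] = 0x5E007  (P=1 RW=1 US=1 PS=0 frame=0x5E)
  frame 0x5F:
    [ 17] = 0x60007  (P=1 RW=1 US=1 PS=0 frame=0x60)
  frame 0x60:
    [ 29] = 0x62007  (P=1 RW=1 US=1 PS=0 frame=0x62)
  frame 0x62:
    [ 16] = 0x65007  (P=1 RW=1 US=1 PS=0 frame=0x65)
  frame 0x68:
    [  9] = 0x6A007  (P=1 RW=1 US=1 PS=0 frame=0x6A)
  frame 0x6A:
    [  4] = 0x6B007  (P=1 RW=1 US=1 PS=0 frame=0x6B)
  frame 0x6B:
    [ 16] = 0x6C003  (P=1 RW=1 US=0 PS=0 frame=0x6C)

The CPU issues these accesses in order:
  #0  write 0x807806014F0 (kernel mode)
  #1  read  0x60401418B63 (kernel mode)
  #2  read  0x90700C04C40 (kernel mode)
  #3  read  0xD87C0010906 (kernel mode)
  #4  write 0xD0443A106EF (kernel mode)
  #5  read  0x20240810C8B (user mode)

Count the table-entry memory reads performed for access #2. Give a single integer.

Walk each access:
#0 VA=0x807806014F0 (w,kernel):
  [0] read 0x3C idx=16: raw=0x3E007 flags P=1 W=1 U=1 S=0
  [1] read 0x3E idx=30: raw=0x3F007 flags P=1 W=1 U=1 S=0
  [2] read 0x3F idx=3: raw=0x40007 flags P=1 W=1 U=1 S=0
  [3] read 0x40 idx=1: raw=0x44007 flags P=1 W=1 U=1 S=0
  ⇒ phys 0x444F0  [4 reads]
#1 VA=0x60401418B63 (r,kernel):
  [0] read 0x3C idx=12: raw=0x45007 flags P=1 W=1 U=1 S=0
  [1] read 0x45 idx=16: raw=0x49007 flags P=1 W=1 U=1 S=0
  [2] read 0x49 idx=10: raw=0x4D007 flags P=1 W=1 U=1 S=0
  [3] read 0x4D idx=24: raw=0x4E007 flags P=1 W=1 U=1 S=0
  ⇒ phys 0x4EB63  [4 reads]
#2 VA=0x90700C04C40 (r,kernel):
  [0] read 0x3C idx=18: raw=0x51007 flags P=1 W=1 U=1 S=0
  [1] read 0x51 idx=28: raw=0x53007 flags P=1 W=1 U=1 S=0
  [2] read 0x53 idx=6: raw=0x54007 flags P=1 W=1 U=1 S=0
  [3] read 0x54 idx=4: raw=0x55007 flags P=1 W=1 U=1 S=0
  ⇒ phys 0x55C40  [4 reads]
#3 VA=0xD87C0010906 (r,kernel):
  [0] read 0x3C idx=27: raw=0x57007 flags P=1 W=1 U=1 S=0
  [1] read 0x57 idx=31: raw=0x59007 flags P=1 W=1 U=1 S=0
  [2] read 0x59 idx=0: raw=0x5B007 flags P=1 W=1 U=1 S=0
  [3] read 0x5B idx=16: raw=0x5E007 flags P=1 W=1 U=1 S=0
  ⇒ phys 0x5E906  [4 reads]
#4 VA=0xD0443A106EF (w,kernel):
  [0] read 0x3C idx=26: raw=0x5F007 flags P=1 W=1 U=1 S=0
  [1] read 0x5F idx=17: raw=0x60007 flags P=1 W=1 U=1 S=0
  [2] read 0x60 idx=29: raw=0x62007 flags P=1 W=1 U=1 S=0
  [3] read 0x62 idx=16: raw=0x65007 flags P=1 W=1 U=1 S=0
  ⇒ phys 0x656EF  [4 reads]
#5 VA=0x20240810C8B (r,user):
  [0] read 0x3C idx=4: raw=0x68007 flags P=1 W=1 U=1 S=0
  [1] read 0x68 idx=9: raw=0x6A007 flags P=1 W=1 U=1 S=0
  [2] read 0x6A idx=4: raw=0x6B007 flags P=1 W=1 U=1 S=0
  [3] read 0x6B idx=16: raw=0x6C003 flags P=1 W=1 U=0 S=0
  ✗ PROTECTION_VIOLATION  [4 reads]

Entries read for #2: 4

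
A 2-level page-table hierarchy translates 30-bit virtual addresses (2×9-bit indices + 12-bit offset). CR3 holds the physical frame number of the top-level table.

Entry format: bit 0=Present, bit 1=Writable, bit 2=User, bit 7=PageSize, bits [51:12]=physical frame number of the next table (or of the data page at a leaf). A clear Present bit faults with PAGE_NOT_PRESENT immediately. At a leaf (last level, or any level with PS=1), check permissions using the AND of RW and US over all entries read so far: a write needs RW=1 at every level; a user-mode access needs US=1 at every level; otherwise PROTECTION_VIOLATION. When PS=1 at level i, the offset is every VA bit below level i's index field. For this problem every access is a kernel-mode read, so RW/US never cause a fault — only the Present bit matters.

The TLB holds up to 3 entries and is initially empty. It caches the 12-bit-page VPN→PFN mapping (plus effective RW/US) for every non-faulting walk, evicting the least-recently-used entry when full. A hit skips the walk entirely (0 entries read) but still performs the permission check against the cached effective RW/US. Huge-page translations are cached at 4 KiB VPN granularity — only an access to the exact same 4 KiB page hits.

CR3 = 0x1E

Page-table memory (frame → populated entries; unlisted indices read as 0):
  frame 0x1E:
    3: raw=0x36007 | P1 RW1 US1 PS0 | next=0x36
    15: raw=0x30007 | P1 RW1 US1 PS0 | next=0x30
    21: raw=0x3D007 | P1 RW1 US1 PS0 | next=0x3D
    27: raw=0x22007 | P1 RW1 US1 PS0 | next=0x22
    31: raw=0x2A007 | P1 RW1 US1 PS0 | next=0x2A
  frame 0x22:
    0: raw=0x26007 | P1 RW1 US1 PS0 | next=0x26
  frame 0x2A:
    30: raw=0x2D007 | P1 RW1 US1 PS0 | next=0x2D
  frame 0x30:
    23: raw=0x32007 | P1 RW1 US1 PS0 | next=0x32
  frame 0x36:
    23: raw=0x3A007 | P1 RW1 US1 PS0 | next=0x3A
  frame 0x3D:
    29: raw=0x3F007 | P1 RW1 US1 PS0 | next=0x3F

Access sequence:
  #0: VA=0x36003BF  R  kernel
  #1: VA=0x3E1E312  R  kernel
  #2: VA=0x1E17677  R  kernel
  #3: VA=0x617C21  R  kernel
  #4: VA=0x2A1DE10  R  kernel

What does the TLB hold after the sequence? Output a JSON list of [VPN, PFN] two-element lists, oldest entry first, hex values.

Per-access translation:
#0 VA=0x36003BF (r,kernel):
  lvl0: tbl 0x1E, slot 27 ⇒ 0x22007 (P1/RW1/US1/PS0)
  lvl1: tbl 0x22, slot 0 ⇒ 0x26007 (P1/RW1/US1/PS0)
  ✓ 0x263BF  — 2 lookups
#1 VA=0x3E1E312 (r,kernel):
  lvl0: tbl 0x1E, slot 31 ⇒ 0x2A007 (P1/RW1/US1/PS0)
  lvl1: tbl 0x2A, slot 30 ⇒ 0x2D007 (P1/RW1/US1/PS0)
  ✓ 0x2D312  — 2 lookups
#2 VA=0x1E17677 (r,kernel):
  lvl0: tbl 0x1E, slot 15 ⇒ 0x30007 (P1/RW1/US1/PS0)
  lvl1: tbl 0x30, slot 23 ⇒ 0x32007 (P1/RW1/US1/PS0)
  ✓ 0x32677  — 2 lookups
#3 VA=0x617C21 (r,kernel):
  lvl0: tbl 0x1E, slot 3 ⇒ 0x36007 (P1/RW1/US1/PS0)
  lvl1: tbl 0x36, slot 23 ⇒ 0x3A007 (P1/RW1/US1/PS0)
  ✓ 0x3AC21  — 2 lookups
#4 VA=0x2A1DE10 (r,kernel):
  lvl0: tbl 0x1E, slot 21 ⇒ 0x3D007 (P1/RW1/US1/PS0)
  lvl1: tbl 0x3D, slot 29 ⇒ 0x3F007 (P1/RW1/US1/PS0)
  ✓ 0x3FE10  — 2 lookups

TLB: [["0x1E17", "0x32"], ["0x617", "0x3A"], ["0x2A1D", "0x3F"]]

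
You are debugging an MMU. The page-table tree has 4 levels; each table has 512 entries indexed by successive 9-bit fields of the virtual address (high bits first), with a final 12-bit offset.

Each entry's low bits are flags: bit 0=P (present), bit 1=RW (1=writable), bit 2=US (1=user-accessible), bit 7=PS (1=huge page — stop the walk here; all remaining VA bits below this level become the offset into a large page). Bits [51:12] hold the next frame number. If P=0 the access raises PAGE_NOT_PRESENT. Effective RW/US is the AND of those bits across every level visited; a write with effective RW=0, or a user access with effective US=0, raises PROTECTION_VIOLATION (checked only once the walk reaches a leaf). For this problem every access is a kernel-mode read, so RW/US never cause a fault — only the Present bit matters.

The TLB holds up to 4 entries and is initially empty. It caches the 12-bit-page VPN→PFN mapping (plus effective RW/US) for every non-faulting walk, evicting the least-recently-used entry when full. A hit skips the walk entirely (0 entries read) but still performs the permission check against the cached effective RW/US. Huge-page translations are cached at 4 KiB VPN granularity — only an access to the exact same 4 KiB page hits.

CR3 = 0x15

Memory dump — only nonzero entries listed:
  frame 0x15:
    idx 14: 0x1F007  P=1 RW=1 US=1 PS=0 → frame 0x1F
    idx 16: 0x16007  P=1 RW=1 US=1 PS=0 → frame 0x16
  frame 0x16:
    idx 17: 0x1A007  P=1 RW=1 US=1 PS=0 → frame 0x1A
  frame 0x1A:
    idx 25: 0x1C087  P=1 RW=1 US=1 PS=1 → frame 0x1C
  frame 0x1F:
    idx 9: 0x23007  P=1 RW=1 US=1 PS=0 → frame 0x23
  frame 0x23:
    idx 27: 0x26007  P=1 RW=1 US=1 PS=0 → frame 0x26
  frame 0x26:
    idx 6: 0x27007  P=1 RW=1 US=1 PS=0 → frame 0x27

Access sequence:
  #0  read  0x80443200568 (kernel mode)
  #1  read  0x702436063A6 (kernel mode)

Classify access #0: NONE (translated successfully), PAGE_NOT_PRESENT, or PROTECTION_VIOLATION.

Per-access translation:
#0 VA=0x80443200568 (r,kernel):
  L0: frame=0x15 idx=16 entry=0x16007 [P=1 RW=1 US=1 PS=0]
  L1: frame=0x16 idx=17 entry=0x1A007 [P=1 RW=1 US=1 PS=0]
  L2: frame=0x1A idx=25 entry=0x1C087 [P=1 RW=1 US=1 PS=1]
  ✓ 0x1C568 (huge @L2)  — 3 lookups
#1 VA=0x702436063A6 (r,kernel):
  L0: frame=0x15 idx=14 entry=0x1F007 [P=1 RW=1 US=1 PS=0]
  L1: frame=0x1F idx=9 entry=0x23007 [P=1 RW=1 US=1 PS=0]
  L2: frame=0x23 idx=27 entry=0x26007 [P=1 RW=1 US=1 PS=0]
  L3: frame=0x26 idx=6 entry=0x27007 [P=1 RW=1 US=1 PS=0]
  ✓ 0x273A6  — 4 lookups

Access #0 fault: NONE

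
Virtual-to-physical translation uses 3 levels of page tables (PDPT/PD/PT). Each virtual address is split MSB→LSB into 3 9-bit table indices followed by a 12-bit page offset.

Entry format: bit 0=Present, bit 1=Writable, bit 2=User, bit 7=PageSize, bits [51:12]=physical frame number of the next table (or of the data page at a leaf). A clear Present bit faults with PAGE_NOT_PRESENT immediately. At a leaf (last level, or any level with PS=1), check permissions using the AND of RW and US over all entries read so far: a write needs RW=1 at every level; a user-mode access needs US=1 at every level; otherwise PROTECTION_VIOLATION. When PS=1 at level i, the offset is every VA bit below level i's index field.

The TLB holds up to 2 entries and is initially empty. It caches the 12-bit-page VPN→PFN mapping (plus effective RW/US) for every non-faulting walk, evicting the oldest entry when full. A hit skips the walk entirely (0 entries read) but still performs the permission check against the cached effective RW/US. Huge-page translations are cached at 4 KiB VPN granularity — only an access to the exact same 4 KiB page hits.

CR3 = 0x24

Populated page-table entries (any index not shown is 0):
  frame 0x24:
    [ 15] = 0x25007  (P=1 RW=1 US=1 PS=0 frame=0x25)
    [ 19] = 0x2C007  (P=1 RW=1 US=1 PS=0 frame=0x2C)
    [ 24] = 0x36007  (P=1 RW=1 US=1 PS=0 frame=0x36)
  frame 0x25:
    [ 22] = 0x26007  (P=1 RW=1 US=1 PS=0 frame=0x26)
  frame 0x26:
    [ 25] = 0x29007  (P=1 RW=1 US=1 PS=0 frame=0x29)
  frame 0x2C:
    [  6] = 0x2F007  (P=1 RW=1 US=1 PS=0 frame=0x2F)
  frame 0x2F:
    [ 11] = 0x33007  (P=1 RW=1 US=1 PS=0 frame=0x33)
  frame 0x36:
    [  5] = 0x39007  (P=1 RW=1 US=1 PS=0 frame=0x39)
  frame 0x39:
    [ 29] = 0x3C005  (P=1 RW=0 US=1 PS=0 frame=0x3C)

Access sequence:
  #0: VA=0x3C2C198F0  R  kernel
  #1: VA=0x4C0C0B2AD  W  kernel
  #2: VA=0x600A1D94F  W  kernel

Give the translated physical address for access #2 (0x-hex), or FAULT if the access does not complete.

Walk each access:
#0 VA=0x3C2C198F0 (r,kernel):
  L0: frame=0x24 idx=15 entry=0x25007 [P=1 RW=1 US=1 PS=0]
  L1: frame=0x25 idx=22 entry=0x26007 [P=1 RW=1 US=1 PS=0]
  L2: frame=0x26 idx=25 entry=0x29007 [P=1 RW=1 US=1 PS=0]
  ⇒ phys 0x298F0  [3 reads]
#1 VA=0x4C0C0B2AD (w,kernel):
  L0: frame=0x24 idx=19 entry=0x2C007 [P=1 RW=1 US=1 PS=0]
  L1: frame=0x2C idx=6 entry=0x2F007 [P=1 RW=1 US=1 PS=0]
  L2: frame=0x2F idx=11 entry=0x33007 [P=1 RW=1 US=1 PS=0]
  ⇒ phys 0x332AD  [3 reads]
#2 VA=0x600A1D94F (w,kernel):
  L0: frame=0x24 idx=24 entry=0x36007 [P=1 RW=1 US=1 PS=0]
  L1: frame=0x36 idx=5 entry=0x39007 [P=1 RW=1 US=1 PS=0]
  L2: frame=0x39 idx=29 entry=0x3C005 [P=1 RW=0 US=1 PS=0]
  → PROTECTION_VIOLATION  (3 entries read)

Access #2 PA: FAULT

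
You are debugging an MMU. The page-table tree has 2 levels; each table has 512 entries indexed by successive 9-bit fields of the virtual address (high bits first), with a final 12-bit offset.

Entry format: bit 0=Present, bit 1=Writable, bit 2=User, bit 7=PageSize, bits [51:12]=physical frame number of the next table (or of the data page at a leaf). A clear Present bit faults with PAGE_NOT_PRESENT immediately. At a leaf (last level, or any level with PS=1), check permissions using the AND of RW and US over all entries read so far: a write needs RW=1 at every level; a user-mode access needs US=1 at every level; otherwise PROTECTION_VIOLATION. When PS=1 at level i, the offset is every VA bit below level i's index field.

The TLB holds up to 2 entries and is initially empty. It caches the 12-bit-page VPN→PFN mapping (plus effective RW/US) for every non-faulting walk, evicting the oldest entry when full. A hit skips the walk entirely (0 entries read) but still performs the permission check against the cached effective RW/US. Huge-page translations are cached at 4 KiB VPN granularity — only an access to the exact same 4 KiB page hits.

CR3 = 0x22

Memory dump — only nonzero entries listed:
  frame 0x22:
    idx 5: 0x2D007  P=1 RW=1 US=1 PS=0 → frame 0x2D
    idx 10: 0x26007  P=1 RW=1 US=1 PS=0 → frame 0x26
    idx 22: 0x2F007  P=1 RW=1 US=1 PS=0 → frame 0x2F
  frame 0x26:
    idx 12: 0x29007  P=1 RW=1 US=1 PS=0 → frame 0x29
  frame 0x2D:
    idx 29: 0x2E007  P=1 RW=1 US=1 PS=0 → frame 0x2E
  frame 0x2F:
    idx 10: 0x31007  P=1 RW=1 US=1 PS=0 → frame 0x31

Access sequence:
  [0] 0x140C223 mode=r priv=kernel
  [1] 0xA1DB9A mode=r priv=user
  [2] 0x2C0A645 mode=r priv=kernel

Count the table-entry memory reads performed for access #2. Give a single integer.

Per-access translation:
#0 VA=0x140C223 (r,kernel):
  [0] read 0x22 idx=10: raw=0x26007 flags P=1 W=1 U=1 S=0
  [1] read 0x26 idx=12: raw=0x29007 flags P=1 W=1 U=1 S=0
  ✓ 0x29223  — 2 lookups
#1 VA=0xA1DB9A (r,user):
  [0] read 0x22 idx=5: raw=0x2D007 flags P=1 W=1 U=1 S=0
  [1] read 0x2D idx=29: raw=0x2E007 flags P=1 W=1 U=1 S=0
  ✓ 0x2EB9A  — 2 lookups
#2 VA=0x2C0A645 (r,kernel):
  [0] read 0x22 idx=22: raw=0x2F007 flags P=1 W=1 U=1 S=0
  [1] read 0x2F idx=10: raw=0x31007 flags P=1 W=1 U=1 S=0
  ✓ 0x31645  — 2 lookups

Entries read for #2: 2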